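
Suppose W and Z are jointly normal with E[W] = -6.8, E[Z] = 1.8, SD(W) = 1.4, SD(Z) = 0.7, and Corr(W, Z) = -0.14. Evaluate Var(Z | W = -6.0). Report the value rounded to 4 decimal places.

0.4804

Var(Z | W=x) = (1 − ρ²)·σ_Z².
Var(Z | W=-6.0) = (0.7)²·(1 − (-0.14)²) = 0.49·0.9804 = 0.4804.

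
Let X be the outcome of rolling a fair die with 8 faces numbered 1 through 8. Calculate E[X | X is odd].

Given X is odd, X is equally likely to be any of {1, 3, 5, 7}.
E[X | X is odd] = (1 + 3 + 5 + 7) / 4 = 4.

4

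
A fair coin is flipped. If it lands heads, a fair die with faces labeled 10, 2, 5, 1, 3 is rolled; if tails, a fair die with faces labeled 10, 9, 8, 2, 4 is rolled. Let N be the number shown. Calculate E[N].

27/5

E[N | heads] = (10+2+5+1+3)/5 = 21/5.
E[N | tails] = (10+9+8+2+4)/5 = 33/5.
E[N] = (1/2)·(21/5) + (1/2)·(33/5) = 27/5.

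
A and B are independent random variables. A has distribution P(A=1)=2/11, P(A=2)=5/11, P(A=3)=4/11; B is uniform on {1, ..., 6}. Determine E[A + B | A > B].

P(A > B) = 13/66.
Summing (A+B)·P(x,y) over outcomes with A > B gives 17/22.
E[A + B | A > B] = (17/22) / (13/66) = 51/13.

51/13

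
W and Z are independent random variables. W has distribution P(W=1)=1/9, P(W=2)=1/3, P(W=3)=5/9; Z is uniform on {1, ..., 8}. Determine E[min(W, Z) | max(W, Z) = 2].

10/7

P(max(W, Z) = 2) = 7/72.
Summing min(W,Z)·P(x,y) over outcomes with max(W, Z) = 2 gives 5/36.
E[min(W, Z) | max(W, Z) = 2] = (5/36) / (7/72) = 10/7.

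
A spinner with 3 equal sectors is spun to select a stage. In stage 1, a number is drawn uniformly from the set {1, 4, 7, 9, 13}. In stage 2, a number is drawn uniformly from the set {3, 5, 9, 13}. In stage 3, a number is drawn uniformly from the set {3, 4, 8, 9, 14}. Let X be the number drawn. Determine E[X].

73/10

E[X | stage 1] = (1+4+7+9+13)/5 = 34/5.
E[X | stage 2] = (3+5+9+13)/4 = 15/2.
E[X | stage 3] = (3+4+8+9+14)/5 = 38/5.
By the law of total expectation,
E[X] = (1/3)·(34/5) + (1/3)·(15/2) + (1/3)·(38/5) = 73/10.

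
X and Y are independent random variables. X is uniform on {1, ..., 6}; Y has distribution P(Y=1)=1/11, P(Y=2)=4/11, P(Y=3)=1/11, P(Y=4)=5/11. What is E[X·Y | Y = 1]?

P(Y = 1) = 1/11.
Summing XY·P(x,y) over outcomes with Y = 1 gives 7/22.
E[X·Y | Y = 1] = (7/22) / (1/11) = 7/2.

7/2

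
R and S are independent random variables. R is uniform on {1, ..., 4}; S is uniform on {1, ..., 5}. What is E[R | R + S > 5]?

Outcomes with R + S > 5: (1,5), (2,4), (2,5), (3,3), (3,4), (3,5), (4,2), (4,3), (4,4), (4,5), each with probability 1/20.
E[R | R + S > 5] = (1 + 2 + 2 + 3 + 3 + 3 + 4 + 4 + 4 + 4) / 10 = 3.

3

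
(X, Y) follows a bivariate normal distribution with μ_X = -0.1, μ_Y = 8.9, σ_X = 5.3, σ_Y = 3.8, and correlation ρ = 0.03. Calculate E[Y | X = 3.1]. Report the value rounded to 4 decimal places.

8.9688

The regression of Y on X has slope ρ·σ_Y/σ_X and passes through (μ_X, μ_Y).
E[Y | X=3.1] = 8.9 + (0.03)·(3.8/5.3)·(3.1 − (-0.1)) = 8.9 + (0.021509)·(3.2) = 8.9688.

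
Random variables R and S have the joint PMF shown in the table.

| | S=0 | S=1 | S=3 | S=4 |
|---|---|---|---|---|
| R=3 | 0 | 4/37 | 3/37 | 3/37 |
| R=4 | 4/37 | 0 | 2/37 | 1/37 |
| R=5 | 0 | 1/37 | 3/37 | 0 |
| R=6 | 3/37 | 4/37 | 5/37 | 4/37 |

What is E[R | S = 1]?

41/9

P(S = 1) = 9/37.
Σ R·P over the event = 3·(4/37) + 5·(1/37) + 6·(4/37) = 41/37.
E[R | S = 1] = (41/37) / (9/37) = 41/9.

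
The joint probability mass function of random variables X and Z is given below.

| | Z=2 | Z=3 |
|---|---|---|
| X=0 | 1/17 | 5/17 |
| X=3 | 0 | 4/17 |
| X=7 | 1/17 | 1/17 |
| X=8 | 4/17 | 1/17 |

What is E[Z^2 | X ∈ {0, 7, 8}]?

87/13

P(X ∈ {0, 7, 8}) = 13/17.
Σ Z^2·P over the event = 4·(1/17) + 9·(5/17) + 4·(1/17) + 9·(1/17) + 4·(4/17) + 9·(1/17) = 87/17.
E[Z^2 | X ∈ {0, 7, 8}] = (87/17) / (13/17) = 87/13.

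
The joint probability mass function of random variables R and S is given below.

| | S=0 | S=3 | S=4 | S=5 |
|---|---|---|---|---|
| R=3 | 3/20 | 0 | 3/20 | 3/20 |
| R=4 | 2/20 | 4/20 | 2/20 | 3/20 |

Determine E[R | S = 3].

4

P(S = 3) = 1/5.
Σ R·P over the event = 4·(4/20) = 4/5.
E[R | S = 3] = (4/5) / (1/5) = 4.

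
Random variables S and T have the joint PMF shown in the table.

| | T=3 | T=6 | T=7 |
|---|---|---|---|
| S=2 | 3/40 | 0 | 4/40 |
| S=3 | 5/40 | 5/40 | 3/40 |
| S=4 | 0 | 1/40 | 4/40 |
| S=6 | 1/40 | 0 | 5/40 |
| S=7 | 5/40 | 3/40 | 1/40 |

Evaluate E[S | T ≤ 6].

P(T ≤ 6) = 23/40.
Σ S·P over the event = 2·(3/40) + 3·(5/40) + 3·(5/40) + 4·(1/40) + 6·(1/40) + 7·(5/40) + 7·(3/40) = 51/20.
E[S | T ≤ 6] = (51/20) / (23/40) = 102/23.

102/23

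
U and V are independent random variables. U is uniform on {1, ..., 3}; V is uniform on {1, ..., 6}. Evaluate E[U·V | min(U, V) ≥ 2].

Outcomes with min(U, V) ≥ 2: (2,2), (2,3), (2,4), (2,5), (2,6), (3,2), (3,3), (3,4), (3,5), (3,6), each with probability 1/18.
E[U·V | min(U, V) ≥ 2] = (4 + 6 + 8 + 10 + 12 + 6 + 9 + 12 + 15 + 18) / 10 = 10.

10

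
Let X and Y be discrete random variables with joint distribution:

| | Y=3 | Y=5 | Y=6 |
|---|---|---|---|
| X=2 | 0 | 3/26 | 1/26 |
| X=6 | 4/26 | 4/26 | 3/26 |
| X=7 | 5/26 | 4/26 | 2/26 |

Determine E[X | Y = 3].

P(Y = 3) = 9/26.
Σ X·P over the event = 6·(4/26) + 7·(5/26) = 59/26.
E[X | Y = 3] = (59/26) / (9/26) = 59/9.

59/9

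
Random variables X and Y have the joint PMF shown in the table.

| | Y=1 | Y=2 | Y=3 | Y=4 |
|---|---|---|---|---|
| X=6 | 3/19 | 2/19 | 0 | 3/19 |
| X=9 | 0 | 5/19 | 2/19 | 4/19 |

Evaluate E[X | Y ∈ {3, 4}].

P(Y ∈ {3, 4}) = 9/19.
Σ X·P over the event = 6·(3/19) + 9·(2/19) + 9·(4/19) = 72/19.
E[X | Y ∈ {3, 4}] = (72/19) / (9/19) = 8.

8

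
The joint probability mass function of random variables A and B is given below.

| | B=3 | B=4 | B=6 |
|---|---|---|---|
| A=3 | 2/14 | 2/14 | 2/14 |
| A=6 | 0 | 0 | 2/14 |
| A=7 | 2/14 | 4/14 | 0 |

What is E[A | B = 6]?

9/2

P(B = 6) = 2/7.
Σ A·P over the event = 3·(2/14) + 6·(2/14) = 9/7.
E[A | B = 6] = (9/7) / (2/7) = 9/2.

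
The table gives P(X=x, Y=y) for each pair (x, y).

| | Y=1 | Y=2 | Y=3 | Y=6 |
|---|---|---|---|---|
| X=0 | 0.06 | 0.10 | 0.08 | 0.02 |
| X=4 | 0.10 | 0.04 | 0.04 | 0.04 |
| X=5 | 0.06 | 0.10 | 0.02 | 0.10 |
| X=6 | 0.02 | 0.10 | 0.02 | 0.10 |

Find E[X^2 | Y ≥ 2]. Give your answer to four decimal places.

20.1842

P(Y ≥ 2) = 0.76.
Summing X^2·P(X=x,Y=y) over the conditioning event gives 15.34.
E[X^2 | Y ≥ 2] = (15.34) / (0.76) = 20.1842.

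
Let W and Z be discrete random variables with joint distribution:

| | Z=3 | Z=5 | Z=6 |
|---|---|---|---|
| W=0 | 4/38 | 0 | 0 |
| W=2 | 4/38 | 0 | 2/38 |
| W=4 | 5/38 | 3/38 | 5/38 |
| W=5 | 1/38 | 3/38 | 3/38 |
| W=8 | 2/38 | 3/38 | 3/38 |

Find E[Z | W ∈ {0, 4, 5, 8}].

P(W ∈ {0, 4, 5, 8}) = 16/19.
Summing Z·P(W=x,Z=y) over the conditioning event gives 147/38.
E[Z | W ∈ {0, 4, 5, 8}] = (147/38) / (16/19) = 147/32.

147/32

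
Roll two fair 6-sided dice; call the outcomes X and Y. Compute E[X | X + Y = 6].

3

Outcomes with X + Y = 6: (1,5), (2,4), (3,3), (4,2), (5,1), each with probability 1/36.
E[X | X + Y = 6] = (1 + 2 + 3 + 4 + 5) / 5 = 3.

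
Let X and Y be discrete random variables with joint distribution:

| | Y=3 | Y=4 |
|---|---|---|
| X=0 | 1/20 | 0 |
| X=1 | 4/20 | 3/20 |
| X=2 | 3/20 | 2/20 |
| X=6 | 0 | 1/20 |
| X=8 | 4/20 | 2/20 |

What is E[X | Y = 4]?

P(Y = 4) = 2/5.
Σ X·P over the event = 1·(3/20) + 2·(2/20) + 6·(1/20) + 8·(2/20) = 29/20.
E[X | Y = 4] = (29/20) / (2/5) = 29/8.

29/8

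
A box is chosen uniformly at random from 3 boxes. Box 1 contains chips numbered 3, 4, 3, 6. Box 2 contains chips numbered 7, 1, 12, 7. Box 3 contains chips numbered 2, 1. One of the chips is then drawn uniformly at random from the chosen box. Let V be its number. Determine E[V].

49/12

E[V | box 1] = (3+4+3+6)/4 = 4.
E[V | box 2] = (7+1+12+7)/4 = 27/4.
E[V | box 3] = (2+1)/2 = 3/2.
By the law of total expectation,
E[V] = (1/3)·(4) + (1/3)·(27/4) + (1/3)·(3/2) = 49/12.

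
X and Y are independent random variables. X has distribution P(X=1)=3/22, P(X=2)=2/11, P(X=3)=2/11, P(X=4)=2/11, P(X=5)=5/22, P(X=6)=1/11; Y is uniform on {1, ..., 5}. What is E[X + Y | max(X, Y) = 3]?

P(max(X, Y) = 3) = 19/110.
Summing (X+Y)·P(x,y) over outcomes with max(X, Y) = 3 gives 46/55.
E[X + Y | max(X, Y) = 3] = (46/55) / (19/110) = 92/19.

92/19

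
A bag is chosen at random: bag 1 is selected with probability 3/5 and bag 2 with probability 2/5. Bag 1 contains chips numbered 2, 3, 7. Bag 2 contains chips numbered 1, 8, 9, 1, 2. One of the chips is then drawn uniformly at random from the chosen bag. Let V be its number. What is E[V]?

102/25

E[V | bag 1] = (2+3+7)/3 = 4.
E[V | bag 2] = (1+8+9+1+2)/5 = 21/5.
E[V] = (3/5)·(4) + (2/5)·(21/5) = 102/25.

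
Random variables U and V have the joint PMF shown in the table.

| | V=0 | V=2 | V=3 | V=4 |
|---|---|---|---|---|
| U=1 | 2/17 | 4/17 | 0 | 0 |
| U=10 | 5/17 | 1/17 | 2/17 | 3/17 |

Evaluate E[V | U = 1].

P(U = 1) = 6/17.
Σ V·P over the event = 0·(2/17) + 2·(4/17) = 8/17.
E[V | U = 1] = (8/17) / (6/17) = 4/3.

4/3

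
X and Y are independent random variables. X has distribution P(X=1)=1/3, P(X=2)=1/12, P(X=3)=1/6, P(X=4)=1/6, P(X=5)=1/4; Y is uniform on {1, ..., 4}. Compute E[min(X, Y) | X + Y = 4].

P(X + Y = 4) = 7/48.
Summing min(X,Y)·P(x,y) over outcomes with X + Y = 4 gives 1/6.
E[min(X, Y) | X + Y = 4] = (1/6) / (7/48) = 8/7.

8/7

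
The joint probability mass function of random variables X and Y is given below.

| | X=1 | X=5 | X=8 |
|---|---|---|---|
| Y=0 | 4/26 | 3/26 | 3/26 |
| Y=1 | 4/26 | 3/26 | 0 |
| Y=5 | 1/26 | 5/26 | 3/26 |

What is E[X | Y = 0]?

43/10

P(Y = 0) = 5/13.
Σ X·P over the event = 1·(4/26) + 5·(3/26) + 8·(3/26) = 43/26.
E[X | Y = 0] = (43/26) / (5/13) = 43/10.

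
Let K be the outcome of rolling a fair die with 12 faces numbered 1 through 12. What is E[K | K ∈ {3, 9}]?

6

P(K ∈ {3, 9}) = 1/6.
Σ over the event: 3·1/12 + 9·1/12 = 1.
E[K | K ∈ {3, 9}] = (1) / (1/6) = 6.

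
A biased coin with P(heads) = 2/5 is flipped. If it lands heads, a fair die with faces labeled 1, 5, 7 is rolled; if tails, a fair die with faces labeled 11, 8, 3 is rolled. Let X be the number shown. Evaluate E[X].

92/15

E[X | heads] = (1+5+7)/3 = 13/3.
E[X | tails] = (11+8+3)/3 = 22/3.
E[X] = (2/5)·(13/3) + (3/5)·(22/3) = 92/15.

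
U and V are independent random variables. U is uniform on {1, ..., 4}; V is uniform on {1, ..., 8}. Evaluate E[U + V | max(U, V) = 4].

P(max(U, V) = 4) = 7/32.
Summing (U+V)·P(x,y) over outcomes with max(U, V) = 4 gives 11/8.
E[U + V | max(U, V) = 4] = (11/8) / (7/32) = 44/7.

44/7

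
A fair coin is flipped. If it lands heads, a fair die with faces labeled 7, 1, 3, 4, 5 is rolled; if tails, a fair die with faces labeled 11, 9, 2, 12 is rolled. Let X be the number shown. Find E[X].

E[X | heads] = (7+1+3+4+5)/5 = 4.
E[X | tails] = (11+9+2+12)/4 = 17/2.
E[X] = (1/2)·(4) + (1/2)·(17/2) = 25/4.

25/4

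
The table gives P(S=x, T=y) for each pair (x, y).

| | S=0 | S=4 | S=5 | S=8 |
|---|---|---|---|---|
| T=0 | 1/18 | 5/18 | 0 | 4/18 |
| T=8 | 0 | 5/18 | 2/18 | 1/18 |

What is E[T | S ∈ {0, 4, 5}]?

56/13

P(S ∈ {0, 4, 5}) = 13/18.
Σ T·P over the event = 0·(1/18) + 0·(5/18) + 8·(5/18) + 8·(2/18) = 28/9.
E[T | S ∈ {0, 4, 5}] = (28/9) / (13/18) = 56/13.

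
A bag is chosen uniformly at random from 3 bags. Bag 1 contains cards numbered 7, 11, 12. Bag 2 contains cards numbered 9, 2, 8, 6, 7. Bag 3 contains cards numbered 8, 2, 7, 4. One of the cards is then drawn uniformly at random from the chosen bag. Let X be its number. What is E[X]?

E[X | bag 1] = (7+11+12)/3 = 10.
E[X | bag 2] = (9+2+8+6+7)/5 = 32/5.
E[X | bag 3] = (8+2+7+4)/4 = 21/4.
E[X] = (1/3)·(10) + (1/3)·(32/5) + (1/3)·(21/4) = 433/60.

433/60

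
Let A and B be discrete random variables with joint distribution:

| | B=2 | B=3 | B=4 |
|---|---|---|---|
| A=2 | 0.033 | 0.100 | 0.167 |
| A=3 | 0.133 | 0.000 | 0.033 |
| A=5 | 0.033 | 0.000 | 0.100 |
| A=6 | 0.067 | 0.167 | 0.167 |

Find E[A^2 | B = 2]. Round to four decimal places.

17.1654

P(B = 2) = 0.266.
Σ A^2·P over the event = 4·(0.033) + 9·(0.133) + 25·(0.033) + 36·(0.067) = 4.566.
E[A^2 | B = 2] = (4.566) / (0.266) = 17.1654.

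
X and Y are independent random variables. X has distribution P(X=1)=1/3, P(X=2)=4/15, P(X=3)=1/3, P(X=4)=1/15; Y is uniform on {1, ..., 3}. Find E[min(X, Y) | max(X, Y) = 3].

43/24

P(max(X, Y) = 3) = 8/15.
Summing min(X,Y)·P(x,y) over outcomes with max(X, Y) = 3 gives 43/45.
E[min(X, Y) | max(X, Y) = 3] = (43/45) / (8/15) = 43/24.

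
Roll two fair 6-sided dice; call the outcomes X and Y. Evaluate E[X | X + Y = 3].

Outcomes with X + Y = 3: (1,2), (2,1), each with probability 1/36.
E[X | X + Y = 3] = (1 + 2) / 2 = 3/2.

3/2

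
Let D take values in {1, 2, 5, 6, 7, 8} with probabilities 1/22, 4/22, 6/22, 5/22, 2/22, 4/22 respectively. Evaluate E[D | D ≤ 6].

69/16

P(D ≤ 6) = 8/11.
Σ over the event: 1·1/22 + 2·2/11 + 5·3/11 + 6·5/22 = 69/22.
E[D | D ≤ 6] = (69/22) / (8/11) = 69/16.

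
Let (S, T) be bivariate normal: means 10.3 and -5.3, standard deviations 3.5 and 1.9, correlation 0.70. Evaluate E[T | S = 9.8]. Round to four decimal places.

For a bivariate normal, E[T | S=x] = μ_T + ρ·(σ_T/σ_S)·(x − μ_S).
E[T | S=9.8] = -5.3 + (0.70)·(1.9/3.5)·(9.8 − (10.3)) = -5.3 + (0.38)·(-0.5) = -5.4900.

-5.4900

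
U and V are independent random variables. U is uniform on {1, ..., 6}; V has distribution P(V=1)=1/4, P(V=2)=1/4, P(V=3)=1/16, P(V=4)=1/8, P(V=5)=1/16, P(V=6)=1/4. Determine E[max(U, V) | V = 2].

11/3

P(V = 2) = 1/4.
Summing max(U,V)·P(x,y) over outcomes with V = 2 gives 11/12.
E[max(U, V) | V = 2] = (11/12) / (1/4) = 11/3.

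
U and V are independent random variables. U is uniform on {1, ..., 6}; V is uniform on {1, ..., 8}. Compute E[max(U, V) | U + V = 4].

8/3

Outcomes with U + V = 4: (1,3), (2,2), (3,1), each with probability 1/48.
E[max(U, V) | U + V = 4] = (3 + 2 + 3) / 3 = 8/3.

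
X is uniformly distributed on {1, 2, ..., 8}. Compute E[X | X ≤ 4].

5/2

Given X ≤ 4, X is equally likely to be any of {1, 2, 3, 4}.
E[X | X ≤ 4] = (1 + 2 + 3 + 4) / 4 = 5/2.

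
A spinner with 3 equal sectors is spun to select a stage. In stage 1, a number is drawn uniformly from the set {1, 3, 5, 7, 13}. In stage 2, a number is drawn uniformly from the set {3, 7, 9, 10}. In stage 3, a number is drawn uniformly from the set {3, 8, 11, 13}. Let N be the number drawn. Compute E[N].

109/15

E[N | stage 1] = (1+3+5+7+13)/5 = 29/5.
E[N | stage 2] = (3+7+9+10)/4 = 29/4.
E[N | stage 3] = (3+8+11+13)/4 = 35/4.
E[N] = (1/3)·(29/5) + (1/3)·(29/4) + (1/3)·(35/4) = 109/15.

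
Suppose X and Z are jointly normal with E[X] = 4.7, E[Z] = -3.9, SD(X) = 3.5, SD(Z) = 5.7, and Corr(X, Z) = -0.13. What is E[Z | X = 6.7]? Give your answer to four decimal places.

E[Z | X=x] = μ_Z + ρ(σ_Z/σ_X)(x − μ_X) for jointly normal variables.
E[Z | X=6.7] = -3.9 + (-0.13)·(5.7/3.5)·(6.7 − (4.7)) = -3.9 + (-0.21171)·(2) = -4.3234.

-4.3234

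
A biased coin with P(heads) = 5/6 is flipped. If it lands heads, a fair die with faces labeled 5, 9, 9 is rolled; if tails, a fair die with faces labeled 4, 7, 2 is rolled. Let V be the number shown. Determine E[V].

E[V | heads] = (5+9+9)/3 = 23/3.
E[V | tails] = (4+7+2)/3 = 13/3.
E[V] = (5/6)·(23/3) + (1/6)·(13/3) = 64/9.

64/9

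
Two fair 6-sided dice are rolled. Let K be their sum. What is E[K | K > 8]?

10

P(K > 8) = 5/18.
Σ over the event: 9·1/9 + 10·1/12 + 11·1/18 + 12·1/36 = 25/9.
E[K | K > 8] = (25/9) / (5/18) = 10.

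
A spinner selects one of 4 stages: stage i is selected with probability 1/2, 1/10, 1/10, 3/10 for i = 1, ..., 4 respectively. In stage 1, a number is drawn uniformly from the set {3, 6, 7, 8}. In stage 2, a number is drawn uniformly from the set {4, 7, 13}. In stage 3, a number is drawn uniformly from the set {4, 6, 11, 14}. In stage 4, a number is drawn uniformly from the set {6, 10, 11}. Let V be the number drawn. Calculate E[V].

E[V | stage 1] = (3+6+7+8)/4 = 6.
E[V | stage 2] = (4+7+13)/3 = 8.
E[V | stage 3] = (4+6+11+14)/4 = 35/4.
E[V | stage 4] = (6+10+11)/3 = 9.
E[V] = (1/2)·(6) + (1/10)·(8) + (1/10)·(35/4) + (3/10)·(9) = 59/8.

59/8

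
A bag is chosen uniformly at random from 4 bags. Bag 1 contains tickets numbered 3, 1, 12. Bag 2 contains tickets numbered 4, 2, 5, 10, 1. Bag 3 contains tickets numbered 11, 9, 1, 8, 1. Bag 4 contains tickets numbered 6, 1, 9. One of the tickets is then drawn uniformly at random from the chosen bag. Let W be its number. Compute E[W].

E[W | bag 1] = (3+1+12)/3 = 16/3.
E[W | bag 2] = (4+2+5+10+1)/5 = 22/5.
E[W | bag 3] = (11+9+1+8+1)/5 = 6.
E[W | bag 4] = (6+1+9)/3 = 16/3.
E[W] = (1/4)·(16/3) + (1/4)·(22/5) + (1/4)·(6) + (1/4)·(16/3) = 79/15.

79/15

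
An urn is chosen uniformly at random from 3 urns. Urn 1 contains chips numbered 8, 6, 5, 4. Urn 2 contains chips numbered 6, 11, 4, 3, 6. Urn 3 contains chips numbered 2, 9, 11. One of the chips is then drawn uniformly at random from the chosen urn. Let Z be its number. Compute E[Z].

229/36

E[Z | urn 1] = (8+6+5+4)/4 = 23/4.
E[Z | urn 2] = (6+11+4+3+6)/5 = 6.
E[Z | urn 3] = (2+9+11)/3 = 22/3.
By the law of total expectation,
E[Z] = (1/3)·(23/4) + (1/3)·(6) + (1/3)·(22/3) = 229/36.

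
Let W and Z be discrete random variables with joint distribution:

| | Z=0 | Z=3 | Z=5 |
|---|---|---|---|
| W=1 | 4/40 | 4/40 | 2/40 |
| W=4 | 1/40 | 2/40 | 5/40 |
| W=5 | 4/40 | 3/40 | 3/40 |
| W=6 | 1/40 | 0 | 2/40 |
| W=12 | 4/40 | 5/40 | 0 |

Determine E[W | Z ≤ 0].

41/7

P(Z ≤ 0) = 7/20.
Σ W·P over the event = 1·(4/40) + 4·(1/40) + 5·(4/40) + 6·(1/40) + 12·(4/40) = 41/20.
E[W | Z ≤ 0] = (41/20) / (7/20) = 41/7.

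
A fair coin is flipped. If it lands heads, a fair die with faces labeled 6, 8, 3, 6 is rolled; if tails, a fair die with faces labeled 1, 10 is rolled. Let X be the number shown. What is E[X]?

E[X | heads] = (6+8+3+6)/4 = 23/4.
E[X | tails] = (1+10)/2 = 11/2.
By the law of total expectation,
E[X] = (1/2)·(23/4) + (1/2)·(11/2) = 45/8.

45/8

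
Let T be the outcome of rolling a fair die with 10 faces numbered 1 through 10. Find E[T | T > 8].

Given T > 8, T is equally likely to be any of {9, 10}.
E[T | T > 8] = (9 + 10) / 2 = 19/2.

19/2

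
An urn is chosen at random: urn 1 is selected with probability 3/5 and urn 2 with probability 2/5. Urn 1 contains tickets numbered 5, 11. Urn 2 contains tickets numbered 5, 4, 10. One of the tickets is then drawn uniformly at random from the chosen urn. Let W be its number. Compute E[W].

22/3

E[W | urn 1] = (5+11)/2 = 8.
E[W | urn 2] = (5+4+10)/3 = 19/3.
E[W] = (3/5)·(8) + (2/5)·(19/3) = 22/3.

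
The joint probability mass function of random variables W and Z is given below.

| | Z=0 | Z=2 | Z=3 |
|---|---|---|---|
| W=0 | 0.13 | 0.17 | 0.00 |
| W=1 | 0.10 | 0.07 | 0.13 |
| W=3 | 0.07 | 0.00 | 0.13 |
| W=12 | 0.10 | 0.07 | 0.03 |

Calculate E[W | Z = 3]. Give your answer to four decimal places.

3.0345

P(Z = 3) = 0.29.
Σ W·P over the event = 1·(0.13) + 3·(0.13) + 12·(0.03) = 0.88.
E[W | Z = 3] = (0.88) / (0.29) = 3.0345.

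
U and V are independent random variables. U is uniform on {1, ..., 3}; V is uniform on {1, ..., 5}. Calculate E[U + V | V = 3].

5

P(V = 3) = 1/5.
Summing (U+V)·P(x,y) over outcomes with V = 3 gives 1.
E[U + V | V = 3] = (1) / (1/5) = 5.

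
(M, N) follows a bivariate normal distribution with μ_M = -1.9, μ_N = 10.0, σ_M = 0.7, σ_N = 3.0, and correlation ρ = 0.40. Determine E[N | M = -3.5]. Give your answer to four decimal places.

The regression of N on M has slope ρ·σ_N/σ_M and passes through (μ_M, μ_N).
E[N | M=-3.5] = 10.0 + (0.40)·(3.0/0.7)·(-3.5 − (-1.9)) = 10.0 + (1.7143)·(-1.6) = 7.2571.

7.2571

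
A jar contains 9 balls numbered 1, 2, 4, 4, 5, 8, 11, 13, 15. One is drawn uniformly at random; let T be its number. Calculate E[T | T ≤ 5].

16/5

P(T ≤ 5) = 5/9.
Σ over the event: 1·1/9 + 2·1/9 + 4·2/9 + 5·1/9 = 16/9.
E[T | T ≤ 5] = (16/9) / (5/9) = 16/5.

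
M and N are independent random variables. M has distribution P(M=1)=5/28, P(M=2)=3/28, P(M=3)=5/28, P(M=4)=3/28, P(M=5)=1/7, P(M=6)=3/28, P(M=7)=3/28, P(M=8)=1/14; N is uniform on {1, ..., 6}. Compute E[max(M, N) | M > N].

P(M > N) = 83/168.
Summing max(M,N)·P(x,y) over outcomes with M > N gives 58/21.
E[max(M, N) | M > N] = (58/21) / (83/168) = 464/83.

464/83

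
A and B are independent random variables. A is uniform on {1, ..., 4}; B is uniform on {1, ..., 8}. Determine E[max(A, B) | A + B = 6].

4

P(A + B = 6) = 1/8.
Summing max(A,B)·P(x,y) over outcomes with A + B = 6 gives 1/2.
E[max(A, B) | A + B = 6] = (1/2) / (1/8) = 4.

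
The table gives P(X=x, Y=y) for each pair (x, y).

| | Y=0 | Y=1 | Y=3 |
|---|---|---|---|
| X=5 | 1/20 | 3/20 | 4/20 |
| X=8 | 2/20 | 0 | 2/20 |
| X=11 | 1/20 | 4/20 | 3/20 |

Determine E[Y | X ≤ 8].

7/4

P(X ≤ 8) = 3/5.
Σ Y·P over the event = 0·(1/20) + 1·(3/20) + 3·(4/20) + 0·(2/20) + 3·(2/20) = 21/20.
E[Y | X ≤ 8] = (21/20) / (3/5) = 7/4.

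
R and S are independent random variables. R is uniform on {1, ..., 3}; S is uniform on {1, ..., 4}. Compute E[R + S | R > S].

4

Outcomes with R > S: (2,1), (3,1), (3,2), each with probability 1/12.
E[R + S | R > S] = (3 + 4 + 5) / 3 = 4.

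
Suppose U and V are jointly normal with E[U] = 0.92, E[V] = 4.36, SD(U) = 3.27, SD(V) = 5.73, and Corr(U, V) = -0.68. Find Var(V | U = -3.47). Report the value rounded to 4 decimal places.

For a bivariate normal, Var(V | U=x) = σ_V²(1 − ρ²).
Var(V | U=-3.47) = (5.73)²·(1 − (-0.68)²) = 32.8329·0.5376 = 17.6510.

17.6510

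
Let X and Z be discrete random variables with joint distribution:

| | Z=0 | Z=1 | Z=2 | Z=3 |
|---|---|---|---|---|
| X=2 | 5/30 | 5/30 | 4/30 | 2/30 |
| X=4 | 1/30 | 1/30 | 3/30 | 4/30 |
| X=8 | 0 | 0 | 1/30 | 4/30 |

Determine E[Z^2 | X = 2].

P(X = 2) = 8/15.
Σ Z^2·P over the event = 0·(5/30) + 1·(5/30) + 4·(4/30) + 9·(2/30) = 13/10.
E[Z^2 | X = 2] = (13/10) / (8/15) = 39/16.

39/16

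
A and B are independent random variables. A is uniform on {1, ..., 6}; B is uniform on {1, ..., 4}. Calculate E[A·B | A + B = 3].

P(A + B = 3) = 1/12.
Summing AB·P(x,y) over outcomes with A + B = 3 gives 1/6.
E[A·B | A + B = 3] = (1/6) / (1/12) = 2.

2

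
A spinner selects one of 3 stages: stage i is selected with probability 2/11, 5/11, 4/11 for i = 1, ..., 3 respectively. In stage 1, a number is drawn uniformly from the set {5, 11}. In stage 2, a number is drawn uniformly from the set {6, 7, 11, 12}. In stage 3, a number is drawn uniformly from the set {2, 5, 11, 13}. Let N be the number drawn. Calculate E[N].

92/11

E[N | stage 1] = (5+11)/2 = 8.
E[N | stage 2] = (6+7+11+12)/4 = 9.
E[N | stage 3] = (2+5+11+13)/4 = 31/4.
E[N] = (2/11)·(8) + (5/11)·(9) + (4/11)·(31/4) = 92/11.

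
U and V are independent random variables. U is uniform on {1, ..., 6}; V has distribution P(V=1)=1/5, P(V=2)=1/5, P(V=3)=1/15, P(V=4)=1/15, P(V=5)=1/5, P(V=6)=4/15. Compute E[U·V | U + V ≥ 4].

380/27

P(U + V ≥ 4) = 9/10.
Summing UV·P(x,y) over outcomes with U + V ≥ 4 gives 38/3.
E[U·V | U + V ≥ 4] = (38/3) / (9/10) = 380/27.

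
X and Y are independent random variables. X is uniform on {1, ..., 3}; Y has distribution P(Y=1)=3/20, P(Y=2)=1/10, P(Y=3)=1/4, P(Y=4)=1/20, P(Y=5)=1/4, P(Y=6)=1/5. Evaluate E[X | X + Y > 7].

35/13

P(X + Y > 7) = 13/60.
Summing X·P(x,y) over outcomes with X + Y > 7 gives 7/12.
E[X | X + Y > 7] = (7/12) / (13/60) = 35/13.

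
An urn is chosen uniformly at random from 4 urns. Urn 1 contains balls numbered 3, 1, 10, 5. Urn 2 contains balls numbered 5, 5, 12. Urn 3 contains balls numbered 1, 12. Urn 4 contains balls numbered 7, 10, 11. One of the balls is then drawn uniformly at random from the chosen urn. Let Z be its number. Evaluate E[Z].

335/48

E[Z | urn 1] = (3+1+10+5)/4 = 19/4.
E[Z | urn 2] = (5+5+12)/3 = 22/3.
E[Z | urn 3] = (1+12)/2 = 13/2.
E[Z | urn 4] = (7+10+11)/3 = 28/3.
By the law of total expectation,
E[Z] = (1/4)·(19/4) + (1/4)·(22/3) + (1/4)·(13/2) + (1/4)·(28/3) = 335/48.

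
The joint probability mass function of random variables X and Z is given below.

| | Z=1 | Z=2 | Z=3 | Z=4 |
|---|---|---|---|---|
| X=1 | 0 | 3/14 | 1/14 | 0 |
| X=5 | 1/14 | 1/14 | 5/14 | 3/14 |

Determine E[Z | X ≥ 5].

P(X ≥ 5) = 5/7.
Σ Z·P over the event = 1·(1/14) + 2·(1/14) + 3·(5/14) + 4·(3/14) = 15/7.
E[Z | X ≥ 5] = (15/7) / (5/7) = 3.

3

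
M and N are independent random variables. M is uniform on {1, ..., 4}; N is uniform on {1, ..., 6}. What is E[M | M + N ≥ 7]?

3

Outcomes with M + N ≥ 7: (1,6), (2,5), (2,6), (3,4), (3,5), (3,6), (4,3), (4,4), (4,5), (4,6), each with probability 1/24.
E[M | M + N ≥ 7] = (1 + 2 + 2 + 3 + 3 + 3 + 4 + 4 + 4 + 4) / 10 = 3.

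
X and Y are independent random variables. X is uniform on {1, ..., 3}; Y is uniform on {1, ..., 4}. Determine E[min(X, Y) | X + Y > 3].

17/9

Outcomes with X + Y > 3: (1,3), (1,4), (2,2), (2,3), (2,4), (3,1), (3,2), (3,3), (3,4), each with probability 1/12.
E[min(X, Y) | X + Y > 3] = (1 + 1 + 2 + 2 + 2 + 1 + 2 + 3 + 3) / 9 = 17/9.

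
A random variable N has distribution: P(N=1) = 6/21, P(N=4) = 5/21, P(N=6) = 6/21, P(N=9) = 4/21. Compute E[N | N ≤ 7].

62/17

P(N ≤ 7) = 17/21.
Σ over the event: 1·2/7 + 4·5/21 + 6·2/7 = 62/21.
E[N | N ≤ 7] = (62/21) / (17/21) = 62/17.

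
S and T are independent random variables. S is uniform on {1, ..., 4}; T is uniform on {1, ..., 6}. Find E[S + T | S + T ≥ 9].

P(S + T ≥ 9) = 1/8.
Summing (S+T)·P(x,y) over outcomes with S + T ≥ 9 gives 7/6.
E[S + T | S + T ≥ 9] = (7/6) / (1/8) = 28/3.

28/3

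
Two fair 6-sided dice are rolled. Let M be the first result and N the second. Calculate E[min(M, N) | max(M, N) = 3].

9/5

Outcomes with max(M, N) = 3: (1,3), (2,3), (3,1), (3,2), (3,3), each with probability 1/36.
E[min(M, N) | max(M, N) = 3] = (1 + 2 + 1 + 2 + 3) / 5 = 9/5.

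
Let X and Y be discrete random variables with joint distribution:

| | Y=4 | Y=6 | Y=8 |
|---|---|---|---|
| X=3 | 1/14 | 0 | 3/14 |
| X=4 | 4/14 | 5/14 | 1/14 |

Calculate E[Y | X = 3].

7

P(X = 3) = 2/7.
Summing Y·P(X=x,Y=y) over the conditioning event gives 2.
E[Y | X = 3] = (2) / (2/7) = 7.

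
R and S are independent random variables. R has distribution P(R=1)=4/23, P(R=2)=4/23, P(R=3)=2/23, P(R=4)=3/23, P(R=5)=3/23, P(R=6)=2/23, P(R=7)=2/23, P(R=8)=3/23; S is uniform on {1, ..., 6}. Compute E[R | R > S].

P(R > S) = 1/2.
Summing R·P(x,y) over outcomes with R > S gives 202/69.
E[R | R > S] = (202/69) / (1/2) = 404/69.

404/69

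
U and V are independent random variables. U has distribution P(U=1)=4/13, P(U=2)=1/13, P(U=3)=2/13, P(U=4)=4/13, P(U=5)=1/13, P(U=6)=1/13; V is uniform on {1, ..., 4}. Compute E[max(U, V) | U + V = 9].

11/2

P(U + V = 9) = 1/26.
Summing max(U,V)·P(x,y) over outcomes with U + V = 9 gives 11/52.
E[max(U, V) | U + V = 9] = (11/52) / (1/26) = 11/2.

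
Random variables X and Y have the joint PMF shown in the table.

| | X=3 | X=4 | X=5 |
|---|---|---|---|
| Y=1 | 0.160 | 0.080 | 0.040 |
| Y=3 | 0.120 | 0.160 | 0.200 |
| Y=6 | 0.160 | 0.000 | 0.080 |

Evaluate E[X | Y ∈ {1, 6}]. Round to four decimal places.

3.6154

P(Y ∈ {1, 6}) = 0.520.
Σ X·P over the event = 3·(0.160) + 3·(0.160) + 4·(0.080) + 5·(0.040) + 5·(0.080) = 1.880.
E[X | Y ∈ {1, 6}] = (1.880) / (0.520) = 3.6154.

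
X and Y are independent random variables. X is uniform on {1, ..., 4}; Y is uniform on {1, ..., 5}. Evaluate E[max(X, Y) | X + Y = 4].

Outcomes with X + Y = 4: (1,3), (2,2), (3,1), each with probability 1/20.
E[max(X, Y) | X + Y = 4] = (3 + 2 + 3) / 3 = 8/3.

8/3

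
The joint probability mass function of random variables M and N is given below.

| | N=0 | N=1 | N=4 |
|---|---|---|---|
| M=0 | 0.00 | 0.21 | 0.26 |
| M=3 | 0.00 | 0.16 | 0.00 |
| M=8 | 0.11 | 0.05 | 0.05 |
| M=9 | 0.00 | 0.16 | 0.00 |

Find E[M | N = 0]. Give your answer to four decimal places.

8.0000

P(N = 0) = 0.11.
Σ M·P over the event = 8·(0.11) = 0.88.
E[M | N = 0] = (0.88) / (0.11) = 8.0000.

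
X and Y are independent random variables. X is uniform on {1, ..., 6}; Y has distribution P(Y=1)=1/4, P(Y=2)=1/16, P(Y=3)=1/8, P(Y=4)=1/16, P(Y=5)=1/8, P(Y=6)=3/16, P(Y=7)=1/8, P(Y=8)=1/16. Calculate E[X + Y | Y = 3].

13/2

P(Y = 3) = 1/8.
Summing (X+Y)·P(x,y) over outcomes with Y = 3 gives 13/16.
E[X + Y | Y = 3] = (13/16) / (1/8) = 13/2.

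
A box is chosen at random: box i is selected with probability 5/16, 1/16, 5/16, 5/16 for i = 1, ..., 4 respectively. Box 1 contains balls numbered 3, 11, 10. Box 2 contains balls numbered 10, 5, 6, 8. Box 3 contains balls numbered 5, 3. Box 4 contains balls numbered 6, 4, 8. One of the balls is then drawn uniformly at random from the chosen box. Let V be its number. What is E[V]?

389/64

E[V | box 1] = (3+11+10)/3 = 8.
E[V | box 2] = (10+5+6+8)/4 = 29/4.
E[V | box 3] = (5+3)/2 = 4.
E[V | box 4] = (6+4+8)/3 = 6.
By the law of total expectation,
E[V] = (5/16)·(8) + (1/16)·(29/4) + (5/16)·(4) + (5/16)·(6) = 389/64.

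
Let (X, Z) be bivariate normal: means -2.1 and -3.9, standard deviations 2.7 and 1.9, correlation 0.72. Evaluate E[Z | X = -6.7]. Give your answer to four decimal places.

-6.2307

For a bivariate normal, E[Z | X=x] = μ_Z + ρ·(σ_Z/σ_X)·(x − μ_X).
E[Z | X=-6.7] = -3.9 + (0.72)·(1.9/2.7)·(-6.7 − (-2.1)) = -3.9 + (0.50667)·(-4.6) = -6.2307.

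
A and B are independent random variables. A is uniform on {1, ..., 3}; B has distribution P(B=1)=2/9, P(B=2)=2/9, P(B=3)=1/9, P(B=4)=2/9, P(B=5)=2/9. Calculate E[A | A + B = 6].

P(A + B = 6) = 5/27.
Summing A·P(x,y) over outcomes with A + B = 6 gives 1/3.
E[A | A + B = 6] = (1/3) / (5/27) = 9/5.

9/5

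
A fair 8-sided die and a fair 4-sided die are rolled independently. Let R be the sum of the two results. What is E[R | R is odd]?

P(R is odd) = 1/2.
Σ over the event: 3·1/16 + 5·1/8 + 7·1/8 + 9·1/8 + 11·1/16 = 7/2.
E[R | R is odd] = (7/2) / (1/2) = 7.

7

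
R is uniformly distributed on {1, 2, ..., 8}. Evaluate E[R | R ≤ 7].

Given R ≤ 7, R is equally likely to be any of {1, 2, 3, 4, 5, 6, 7}.
E[R | R ≤ 7] = (1 + 2 + 3 + 4 + 5 + 6 + 7) / 7 = 4.

4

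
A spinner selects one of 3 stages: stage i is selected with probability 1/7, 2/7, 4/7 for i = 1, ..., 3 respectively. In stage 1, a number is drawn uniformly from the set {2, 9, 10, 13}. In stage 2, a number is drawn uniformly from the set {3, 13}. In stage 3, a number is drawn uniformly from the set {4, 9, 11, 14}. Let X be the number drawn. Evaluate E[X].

125/14

E[X | stage 1] = (2+9+10+13)/4 = 17/2.
E[X | stage 2] = (3+13)/2 = 8.
E[X | stage 3] = (4+9+11+14)/4 = 19/2.
By the law of total expectation,
E[X] = (1/7)·(17/2) + (2/7)·(8) + (4/7)·(19/2) = 125/14.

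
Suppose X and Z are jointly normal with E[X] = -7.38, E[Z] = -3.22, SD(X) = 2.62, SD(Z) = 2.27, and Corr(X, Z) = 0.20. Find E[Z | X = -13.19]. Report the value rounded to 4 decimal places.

For a bivariate normal, E[Z | X=x] = μ_Z + ρ·(σ_Z/σ_X)·(x − μ_X).
E[Z | X=-13.19] = -3.22 + (0.20)·(2.27/2.62)·(-13.19 − (-7.38)) = -3.22 + (0.17328)·(-5.81) = -4.2268.

-4.2268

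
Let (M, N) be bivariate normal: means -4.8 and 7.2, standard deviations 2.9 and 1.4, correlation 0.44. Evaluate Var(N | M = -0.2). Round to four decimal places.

Var(N | M=x) = (1 − ρ²)·σ_N².
Var(N | M=-0.2) = (1.4)²·(1 − (0.44)²) = 1.96·0.8064 = 1.5805.

1.5805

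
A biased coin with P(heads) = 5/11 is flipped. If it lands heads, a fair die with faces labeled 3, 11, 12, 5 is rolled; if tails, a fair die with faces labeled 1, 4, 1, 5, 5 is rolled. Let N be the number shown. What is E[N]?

E[N | heads] = (3+11+12+5)/4 = 31/4.
E[N | tails] = (1+4+1+5+5)/5 = 16/5.
E[N] = (5/11)·(31/4) + (6/11)·(16/5) = 1159/220.

1159/220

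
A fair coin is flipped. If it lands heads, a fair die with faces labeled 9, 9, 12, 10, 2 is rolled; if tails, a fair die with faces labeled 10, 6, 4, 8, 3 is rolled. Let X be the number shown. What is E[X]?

73/10

E[X | heads] = (9+9+12+10+2)/5 = 42/5.
E[X | tails] = (10+6+4+8+3)/5 = 31/5.
By the law of total expectation,
E[X] = (1/2)·(42/5) + (1/2)·(31/5) = 73/10.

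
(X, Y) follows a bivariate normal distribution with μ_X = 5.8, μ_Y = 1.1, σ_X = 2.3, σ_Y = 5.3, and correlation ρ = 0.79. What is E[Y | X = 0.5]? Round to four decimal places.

-8.5483

For a bivariate normal, E[Y | X=x] = μ_Y + ρ·(σ_Y/σ_X)·(x − μ_X).
E[Y | X=0.5] = 1.1 + (0.79)·(5.3/2.3)·(0.5 − (5.8)) = 1.1 + (1.82043)·(-5.3) = -8.5483.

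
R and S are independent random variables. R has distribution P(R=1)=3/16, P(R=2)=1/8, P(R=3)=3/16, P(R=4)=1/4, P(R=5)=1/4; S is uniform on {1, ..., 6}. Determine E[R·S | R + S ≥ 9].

530/23

P(R + S ≥ 9) = 23/96.
Summing RS·P(x,y) over outcomes with R + S ≥ 9 gives 265/48.
E[R·S | R + S ≥ 9] = (265/48) / (23/96) = 530/23.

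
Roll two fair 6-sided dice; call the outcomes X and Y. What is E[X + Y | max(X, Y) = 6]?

P(max(X, Y) = 6) = 11/36.
Summing (X+Y)·P(x,y) over outcomes with max(X, Y) = 6 gives 17/6.
E[X + Y | max(X, Y) = 6] = (17/6) / (11/36) = 102/11.

102/11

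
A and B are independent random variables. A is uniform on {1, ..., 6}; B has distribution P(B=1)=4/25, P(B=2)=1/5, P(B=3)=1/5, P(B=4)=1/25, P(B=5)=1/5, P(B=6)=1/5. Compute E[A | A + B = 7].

P(A + B = 7) = 1/6.
Summing A·P(x,y) over outcomes with A + B = 7 gives 29/50.
E[A | A + B = 7] = (29/50) / (1/6) = 87/25.

87/25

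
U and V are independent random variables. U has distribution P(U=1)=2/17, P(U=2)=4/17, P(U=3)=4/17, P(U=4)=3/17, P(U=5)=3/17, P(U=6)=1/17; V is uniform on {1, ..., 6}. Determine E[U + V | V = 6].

157/17

P(V = 6) = 1/6.
Summing (U+V)·P(x,y) over outcomes with V = 6 gives 157/102.
E[U + V | V = 6] = (157/102) / (1/6) = 157/17.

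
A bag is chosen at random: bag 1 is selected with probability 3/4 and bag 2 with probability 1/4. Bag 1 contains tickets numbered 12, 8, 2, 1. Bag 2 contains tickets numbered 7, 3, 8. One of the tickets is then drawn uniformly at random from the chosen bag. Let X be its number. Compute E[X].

E[X | bag 1] = (12+8+2+1)/4 = 23/4.
E[X | bag 2] = (7+3+8)/3 = 6.
E[X] = (3/4)·(23/4) + (1/4)·(6) = 93/16.

93/16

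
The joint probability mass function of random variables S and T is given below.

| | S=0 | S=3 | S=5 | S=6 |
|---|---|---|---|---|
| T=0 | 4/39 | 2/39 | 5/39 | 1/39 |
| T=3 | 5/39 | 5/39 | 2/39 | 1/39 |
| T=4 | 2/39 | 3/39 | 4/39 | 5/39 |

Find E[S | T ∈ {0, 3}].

P(T ∈ {0, 3}) = 25/39.
Σ S·P over the event = 0·(4/39) + 0·(5/39) + 3·(2/39) + 3·(5/39) + 5·(5/39) + 5·(2/39) + 6·(1/39) + 6·(1/39) = 68/39.
E[S | T ∈ {0, 3}] = (68/39) / (25/39) = 68/25.

68/25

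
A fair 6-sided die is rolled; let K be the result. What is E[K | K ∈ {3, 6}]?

P(K ∈ {3, 6}) = 1/3.
Σ over the event: 3·1/6 + 6·1/6 = 3/2.
E[K | K ∈ {3, 6}] = (3/2) / (1/3) = 9/2.

9/2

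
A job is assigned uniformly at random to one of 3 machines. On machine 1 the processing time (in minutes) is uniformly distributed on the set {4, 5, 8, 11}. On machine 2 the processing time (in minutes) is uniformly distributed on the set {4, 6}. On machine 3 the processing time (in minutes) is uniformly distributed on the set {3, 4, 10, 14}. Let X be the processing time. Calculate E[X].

E[X | machine 1] = (4+5+8+11)/4 = 7.
E[X | machine 2] = (4+6)/2 = 5.
E[X | machine 3] = (3+4+10+14)/4 = 31/4.
E[X] = (1/3)·(7) + (1/3)·(5) + (1/3)·(31/4) = 79/12.

79/12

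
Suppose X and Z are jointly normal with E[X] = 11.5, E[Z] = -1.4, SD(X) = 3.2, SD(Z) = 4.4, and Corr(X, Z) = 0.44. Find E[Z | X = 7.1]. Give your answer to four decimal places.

E[Z | X=x] = μ_Z + ρ(σ_Z/σ_X)(x − μ_X) for jointly normal variables.
E[Z | X=7.1] = -1.4 + (0.44)·(4.4/3.2)·(7.1 − (11.5)) = -1.4 + (0.605)·(-4.4) = -4.0620.

-4.0620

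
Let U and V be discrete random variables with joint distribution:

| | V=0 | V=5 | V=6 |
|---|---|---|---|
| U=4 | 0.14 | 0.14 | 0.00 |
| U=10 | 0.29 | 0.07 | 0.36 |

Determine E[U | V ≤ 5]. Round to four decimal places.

P(V ≤ 5) = 0.64.
Σ U·P over the event = 4·(0.14) + 4·(0.14) + 10·(0.29) + 10·(0.07) = 4.72.
E[U | V ≤ 5] = (4.72) / (0.64) = 7.3750.

7.3750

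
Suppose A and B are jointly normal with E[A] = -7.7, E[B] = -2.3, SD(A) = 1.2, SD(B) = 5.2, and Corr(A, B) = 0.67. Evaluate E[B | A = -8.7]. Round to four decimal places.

For a bivariate normal, E[B | A=x] = μ_B + ρ·(σ_B/σ_A)·(x − μ_A).
E[B | A=-8.7] = -2.3 + (0.67)·(5.2/1.2)·(-8.7 − (-7.7)) = -2.3 + (2.9033)·(-1) = -5.2033.

-5.2033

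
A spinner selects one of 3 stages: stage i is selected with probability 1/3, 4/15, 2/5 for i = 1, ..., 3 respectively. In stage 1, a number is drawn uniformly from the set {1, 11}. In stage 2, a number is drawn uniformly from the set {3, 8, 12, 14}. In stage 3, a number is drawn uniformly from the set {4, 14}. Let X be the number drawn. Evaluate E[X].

E[X | stage 1] = (1+11)/2 = 6.
E[X | stage 2] = (3+8+12+14)/4 = 37/4.
E[X | stage 3] = (4+14)/2 = 9.
E[X] = (1/3)·(6) + (4/15)·(37/4) + (2/5)·(9) = 121/15.

121/15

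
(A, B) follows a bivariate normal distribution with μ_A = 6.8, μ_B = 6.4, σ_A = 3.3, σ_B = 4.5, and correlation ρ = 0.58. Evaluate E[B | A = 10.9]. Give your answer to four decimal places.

E[B | A=x] = μ_B + ρ(σ_B/σ_A)(x − μ_A) for jointly normal variables.
E[B | A=10.9] = 6.4 + (0.58)·(4.5/3.3)·(10.9 − (6.8)) = 6.4 + (0.79091)·(4.1) = 9.6427.

9.6427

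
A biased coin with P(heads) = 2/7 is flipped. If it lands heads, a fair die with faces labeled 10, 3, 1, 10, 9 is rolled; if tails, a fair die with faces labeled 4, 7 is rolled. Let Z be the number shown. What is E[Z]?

407/70

E[Z | heads] = (10+3+1+10+9)/5 = 33/5.
E[Z | tails] = (4+7)/2 = 11/2.
E[Z] = (2/7)·(33/5) + (5/7)·(11/2) = 407/70.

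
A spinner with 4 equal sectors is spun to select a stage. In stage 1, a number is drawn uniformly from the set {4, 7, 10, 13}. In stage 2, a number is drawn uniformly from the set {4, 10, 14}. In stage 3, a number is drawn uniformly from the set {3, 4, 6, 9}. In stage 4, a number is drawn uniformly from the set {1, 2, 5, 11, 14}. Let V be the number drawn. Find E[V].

E[V | stage 1] = (4+7+10+13)/4 = 17/2.
E[V | stage 2] = (4+10+14)/3 = 28/3.
E[V | stage 3] = (3+4+6+9)/4 = 11/2.
E[V | stage 4] = (1+2+5+11+14)/5 = 33/5.
E[V] = (1/4)·(17/2) + (1/4)·(28/3) + (1/4)·(11/2) + (1/4)·(33/5) = 449/60.

449/60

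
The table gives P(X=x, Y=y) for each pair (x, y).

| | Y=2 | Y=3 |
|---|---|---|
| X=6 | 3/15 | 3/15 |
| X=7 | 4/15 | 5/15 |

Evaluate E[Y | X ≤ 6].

5/2

P(X ≤ 6) = 2/5.
Σ Y·P over the event = 2·(3/15) + 3·(3/15) = 1.
E[Y | X ≤ 6] = (1) / (2/5) = 5/2.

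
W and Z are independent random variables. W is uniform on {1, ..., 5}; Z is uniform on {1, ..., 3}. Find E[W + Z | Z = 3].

Outcomes with Z = 3: (1,3), (2,3), (3,3), (4,3), (5,3), each with probability 1/15.
E[W + Z | Z = 3] = (4 + 5 + 6 + 7 + 8) / 5 = 6.

6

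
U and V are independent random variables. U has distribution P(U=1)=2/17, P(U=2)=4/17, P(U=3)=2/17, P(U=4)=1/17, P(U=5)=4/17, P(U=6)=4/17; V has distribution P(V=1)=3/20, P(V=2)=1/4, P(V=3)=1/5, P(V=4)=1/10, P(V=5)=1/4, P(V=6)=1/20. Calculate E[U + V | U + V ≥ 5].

P(U + V ≥ 5) = 139/170.
Summing (U+V)·P(x,y) over outcomes with U + V ≥ 5 gives 1077/170.
E[U + V | U + V ≥ 5] = (1077/170) / (139/170) = 1077/139.

1077/139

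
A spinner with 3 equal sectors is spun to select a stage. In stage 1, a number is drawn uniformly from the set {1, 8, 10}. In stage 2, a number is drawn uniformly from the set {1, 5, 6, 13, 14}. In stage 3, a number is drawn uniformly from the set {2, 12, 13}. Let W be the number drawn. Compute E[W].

347/45

E[W | stage 1] = (1+8+10)/3 = 19/3.
E[W | stage 2] = (1+5+6+13+14)/5 = 39/5.
E[W | stage 3] = (2+12+13)/3 = 9.
By the law of total expectation,
E[W] = (1/3)·(19/3) + (1/3)·(39/5) + (1/3)·(9) = 347/45.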